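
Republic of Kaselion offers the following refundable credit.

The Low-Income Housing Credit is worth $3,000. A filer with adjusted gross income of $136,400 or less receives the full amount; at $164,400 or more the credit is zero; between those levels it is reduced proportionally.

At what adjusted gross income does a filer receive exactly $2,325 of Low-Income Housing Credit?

$142,700

$2,325 is 2,325/3,000 of the full $3,000, so 675/3,000 of the $28,000 range has been used: income = $136,400 + $28,000 × 675/3,000 = $142,700.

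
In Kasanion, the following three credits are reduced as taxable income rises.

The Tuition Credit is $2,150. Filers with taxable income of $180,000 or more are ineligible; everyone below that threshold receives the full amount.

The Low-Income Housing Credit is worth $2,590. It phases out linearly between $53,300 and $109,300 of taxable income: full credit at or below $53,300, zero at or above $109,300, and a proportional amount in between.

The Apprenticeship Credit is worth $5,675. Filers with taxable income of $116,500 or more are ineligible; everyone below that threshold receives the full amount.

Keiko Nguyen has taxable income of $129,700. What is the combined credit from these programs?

Tuition Credit: $129,700 is below the $180,000 cutoff, so the full $2,150 applies.
Low-Income Housing Credit: $129,700 is at or above $109,300, so the credit is $0.
Apprenticeship Credit: $129,700 meets or exceeds the $116,500 cutoff, so the credit is $0.
Total: $2,150 + $0 + $0 = $2,150.

$2,150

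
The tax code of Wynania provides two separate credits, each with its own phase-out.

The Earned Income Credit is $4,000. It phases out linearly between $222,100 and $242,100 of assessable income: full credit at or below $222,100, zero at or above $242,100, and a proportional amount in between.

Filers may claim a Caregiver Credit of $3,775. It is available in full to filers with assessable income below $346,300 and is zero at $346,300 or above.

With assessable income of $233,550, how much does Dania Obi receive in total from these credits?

Earned Income Credit: $233,550 is $11,450 into a $20,000 phase-out range, leaving 8,550/20,000 of the credit: $4,000 × 8,550/20,000 = $1,710.
Caregiver Credit: $233,550 is below the $346,300 cutoff, so the full $3,775 applies.
Total: $1,710 + $3,775 = $5,485.

$5,485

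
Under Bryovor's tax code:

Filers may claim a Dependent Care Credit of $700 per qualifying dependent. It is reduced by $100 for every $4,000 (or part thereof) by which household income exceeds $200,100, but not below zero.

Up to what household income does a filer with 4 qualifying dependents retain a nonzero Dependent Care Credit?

$308,100

Full credit = 4 × $700 = $2,800.
After 27 increments the reduction is 27 × $100 = $2,700, leaving $100; one more increment wipes it out. Increment 27 ends at excess 27 × $4,000 = $108,000, so the highest qualifying income is $200,100 + $108,000 = $308,100.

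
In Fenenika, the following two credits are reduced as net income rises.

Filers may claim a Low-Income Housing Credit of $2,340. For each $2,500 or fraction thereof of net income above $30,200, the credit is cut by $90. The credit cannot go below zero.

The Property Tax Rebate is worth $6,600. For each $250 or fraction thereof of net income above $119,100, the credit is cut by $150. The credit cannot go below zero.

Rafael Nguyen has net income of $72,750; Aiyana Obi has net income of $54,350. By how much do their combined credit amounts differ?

$720

Rafael ($72,750): Low-Income Housing Credit: income exceeds $30,200 by $42,550, which is 18 full-or-partial $2,500 increments; reduction = 18 × $90 = $1,620, leaving $720. Property Tax Rebate: $72,750 is at or below the $119,100 threshold, so the full $6,600 applies. total $720 + $6,600 = $7,320
Aiyana ($54,350): Low-Income Housing Credit: income exceeds $30,200 by $24,150, which is 10 full-or-partial $2,500 increments; reduction = 10 × $90 = $900, leaving $1,440. Property Tax Rebate: $54,350 is at or below the $119,100 threshold, so the full $6,600 applies. total $1,440 + $6,600 = $8,040
Difference: |$7,320 − $8,040| = $720.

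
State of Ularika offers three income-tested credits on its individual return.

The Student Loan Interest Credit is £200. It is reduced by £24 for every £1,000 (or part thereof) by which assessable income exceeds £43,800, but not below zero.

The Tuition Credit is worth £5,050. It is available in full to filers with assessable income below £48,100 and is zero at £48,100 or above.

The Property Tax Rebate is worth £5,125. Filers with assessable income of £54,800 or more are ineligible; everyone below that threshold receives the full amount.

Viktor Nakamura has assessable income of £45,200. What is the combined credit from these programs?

£10,327

Student Loan Interest Credit: income exceeds £43,800 by £1,400, which is 2 full-or-partial £1,000 increments; reduction = 2 × £24 = £48, leaving £152.
Tuition Credit: £45,200 is below the £48,100 cutoff, so the full £5,050 applies.
Property Tax Rebate: £45,200 is below the £54,800 cutoff, so the full £5,125 applies.
Total: £152 + £5,050 + £5,125 = £10,327.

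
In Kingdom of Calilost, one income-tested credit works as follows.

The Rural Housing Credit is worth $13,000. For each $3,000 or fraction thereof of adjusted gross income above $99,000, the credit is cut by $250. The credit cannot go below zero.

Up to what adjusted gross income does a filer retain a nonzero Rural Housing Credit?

$252,000

After 51 increments the reduction is 51 × $250 = $12,750, leaving $250; one more increment wipes it out. Increment 51 ends at excess 51 × $3,000 = $153,000, so the highest qualifying income is $99,000 + $153,000 = $252,000.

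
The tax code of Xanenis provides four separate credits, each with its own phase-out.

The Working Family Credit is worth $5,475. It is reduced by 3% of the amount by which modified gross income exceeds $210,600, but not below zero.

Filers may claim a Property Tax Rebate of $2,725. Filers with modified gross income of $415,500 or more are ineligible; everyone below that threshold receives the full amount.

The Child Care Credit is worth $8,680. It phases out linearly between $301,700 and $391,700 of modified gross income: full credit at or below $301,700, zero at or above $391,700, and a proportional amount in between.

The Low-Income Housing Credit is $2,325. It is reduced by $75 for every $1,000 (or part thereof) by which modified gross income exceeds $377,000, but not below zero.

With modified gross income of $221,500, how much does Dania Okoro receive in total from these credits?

Working Family Credit: 3% of the $10,900 excess over $210,600 is $327; credit = $5,475 − $327 = $5,148.
Property Tax Rebate: $221,500 is below the $415,500 cutoff, so the full $2,725 applies.
Child Care Credit: $221,500 is at or below the $301,700 threshold, so the full $8,680 applies.
Low-Income Housing Credit: $221,500 is at or below the $377,000 threshold, so the full $2,325 applies.
Total: $5,148 + $2,725 + $8,680 + $2,325 = $18,878.

$18,878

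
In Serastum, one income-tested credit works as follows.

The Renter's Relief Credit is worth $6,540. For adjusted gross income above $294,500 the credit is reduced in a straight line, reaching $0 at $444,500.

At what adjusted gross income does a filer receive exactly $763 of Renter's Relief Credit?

$427,000

$763 is 763/6,540 of the full $6,540, so 5,777/6,540 of the $150,000 range has been used: income = $294,500 + $150,000 × 5,777/6,540 = $427,000.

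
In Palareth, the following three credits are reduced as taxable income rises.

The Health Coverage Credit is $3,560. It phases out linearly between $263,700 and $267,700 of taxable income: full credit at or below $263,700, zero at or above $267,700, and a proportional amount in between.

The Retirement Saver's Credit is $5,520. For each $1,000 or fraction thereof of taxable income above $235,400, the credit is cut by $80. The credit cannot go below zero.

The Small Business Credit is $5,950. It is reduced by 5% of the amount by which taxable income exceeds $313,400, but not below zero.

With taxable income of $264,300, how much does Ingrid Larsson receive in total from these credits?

Health Coverage Credit: $264,300 is $600 into a $4,000 phase-out range, leaving 3,400/4,000 of the credit: $3,560 × 3,400/4,000 = $3,026.
Retirement Saver's Credit: income exceeds $235,400 by $28,900, which is 29 full-or-partial $1,000 increments; reduction = 29 × $80 = $2,320, leaving $3,200.
Small Business Credit: $264,300 is at or below the $313,400 threshold, so the full $5,950 applies.
Total: $3,026 + $3,200 + $5,950 = $12,176.

$12,176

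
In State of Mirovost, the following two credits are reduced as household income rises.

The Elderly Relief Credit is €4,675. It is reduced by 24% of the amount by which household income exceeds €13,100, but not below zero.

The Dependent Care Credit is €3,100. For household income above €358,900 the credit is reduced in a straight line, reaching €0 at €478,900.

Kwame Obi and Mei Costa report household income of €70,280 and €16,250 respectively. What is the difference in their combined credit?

Kwame (€70,280): Elderly Relief Credit: 24% of the €57,180 excess over €13,100 is €13,723.20 ≥ base, so the credit is €0. Dependent Care Credit: €70,280 is at or below the €358,900 threshold, so the full €3,100 applies. total €0 + €3,100 = €3,100
Mei (€16,250): Elderly Relief Credit: 24% of the €3,150 excess over €13,100 is €756; credit = €4,675 − €756 = €3,919. Dependent Care Credit: €16,250 is at or below the €358,900 threshold, so the full €3,100 applies. total €3,919 + €3,100 = €7,019
Difference: |€3,100 − €7,019| = €3,919.

€3,919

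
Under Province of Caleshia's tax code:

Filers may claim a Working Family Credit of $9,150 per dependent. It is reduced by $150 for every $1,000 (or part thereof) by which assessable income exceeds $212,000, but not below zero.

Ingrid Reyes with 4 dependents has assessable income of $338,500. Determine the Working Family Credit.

Working Family Credit: base = 4 × $9,150 = $36,600. income exceeds $212,000 by $126,500, which is 127 full-or-partial $1,000 increments; reduction = 127 × $150 = $19,050, leaving $17,550.

$17,550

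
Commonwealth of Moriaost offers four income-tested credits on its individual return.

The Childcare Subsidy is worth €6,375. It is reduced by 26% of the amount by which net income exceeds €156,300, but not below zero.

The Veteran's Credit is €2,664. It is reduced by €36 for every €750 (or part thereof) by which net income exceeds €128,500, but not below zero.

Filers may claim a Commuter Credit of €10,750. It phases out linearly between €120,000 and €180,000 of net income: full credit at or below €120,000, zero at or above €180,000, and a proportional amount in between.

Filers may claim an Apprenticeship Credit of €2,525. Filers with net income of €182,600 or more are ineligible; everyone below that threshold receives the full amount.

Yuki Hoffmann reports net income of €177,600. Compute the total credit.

€4,080

Childcare Subsidy: 26% of the €21,300 excess over €156,300 is €5,538; credit = €6,375 − €5,538 = €837.
Veteran's Credit: income exceeds €128,500 by €49,100, which is 66 full-or-partial €750 increments; reduction = 66 × €36 = €2,376, leaving €288.
Commuter Credit: €177,600 is €57,600 into a €60,000 phase-out range, leaving 2,400/60,000 of the credit: €10,750 × 2,400/60,000 = €430.
Apprenticeship Credit: €177,600 is below the €182,600 cutoff, so the full €2,525 applies.
Total: €837 + €288 + €430 + €2,525 = €4,080.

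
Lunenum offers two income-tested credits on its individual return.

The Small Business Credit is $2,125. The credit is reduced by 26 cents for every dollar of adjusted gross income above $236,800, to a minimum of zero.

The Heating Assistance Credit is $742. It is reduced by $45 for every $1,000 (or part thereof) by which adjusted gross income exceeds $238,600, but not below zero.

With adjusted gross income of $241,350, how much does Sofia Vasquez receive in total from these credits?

$1,549

Small Business Credit: 26% of the $4,550 excess over $236,800 is $1,183; credit = $2,125 − $1,183 = $942.
Heating Assistance Credit: income exceeds $238,600 by $2,750, which is 3 full-or-partial $1,000 increments; reduction = 3 × $45 = $135, leaving $607.
Total: $942 + $607 = $1,549.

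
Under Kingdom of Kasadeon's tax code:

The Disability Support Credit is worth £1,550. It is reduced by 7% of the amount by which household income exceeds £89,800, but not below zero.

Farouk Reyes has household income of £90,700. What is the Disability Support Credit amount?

Disability Support Credit: 7% of the £900 excess over £89,800 is £63; credit = £1,550 − £63 = £1,487.

£1,487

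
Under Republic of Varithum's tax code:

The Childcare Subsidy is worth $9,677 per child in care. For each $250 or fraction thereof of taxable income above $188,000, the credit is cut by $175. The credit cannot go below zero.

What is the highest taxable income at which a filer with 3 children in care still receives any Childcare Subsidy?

$229,250

Full credit = 3 × $9,677 = $29,031.
After 165 increments the reduction is 165 × $175 = $28,875, leaving $156; one more increment wipes it out. Increment 165 ends at excess 165 × $250 = $41,250, so the highest qualifying income is $188,000 + $41,250 = $229,250.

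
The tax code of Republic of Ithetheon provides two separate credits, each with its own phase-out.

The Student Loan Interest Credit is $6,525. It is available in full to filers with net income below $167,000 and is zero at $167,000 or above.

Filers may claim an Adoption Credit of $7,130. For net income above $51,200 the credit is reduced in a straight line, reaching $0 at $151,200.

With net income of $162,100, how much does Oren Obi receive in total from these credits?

Student Loan Interest Credit: $162,100 is below the $167,000 cutoff, so the full $6,525 applies.
Adoption Credit: $162,100 is at or above $151,200, so the credit is $0.
Total: $6,525 + $0 = $6,525.

$6,525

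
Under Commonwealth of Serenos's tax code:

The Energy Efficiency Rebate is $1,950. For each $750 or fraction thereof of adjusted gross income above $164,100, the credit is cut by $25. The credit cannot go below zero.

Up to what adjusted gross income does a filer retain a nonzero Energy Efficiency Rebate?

After 77 increments the reduction is 77 × $25 = $1,925, leaving $25; one more increment wipes it out. Increment 77 ends at excess 77 × $750 = $57,750, so the highest qualifying income is $164,100 + $57,750 = $221,850.

$221,850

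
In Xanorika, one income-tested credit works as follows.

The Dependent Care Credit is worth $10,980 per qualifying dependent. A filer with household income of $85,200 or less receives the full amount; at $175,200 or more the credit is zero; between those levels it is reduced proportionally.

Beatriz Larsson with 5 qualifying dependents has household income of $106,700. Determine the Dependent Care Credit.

$41,785

Dependent Care Credit: base = 5 × $10,980 = $54,900. $106,700 is $21,500 into a $90,000 phase-out range, leaving 68,500/90,000 of the credit: $54,900 × 68,500/90,000 = $41,785.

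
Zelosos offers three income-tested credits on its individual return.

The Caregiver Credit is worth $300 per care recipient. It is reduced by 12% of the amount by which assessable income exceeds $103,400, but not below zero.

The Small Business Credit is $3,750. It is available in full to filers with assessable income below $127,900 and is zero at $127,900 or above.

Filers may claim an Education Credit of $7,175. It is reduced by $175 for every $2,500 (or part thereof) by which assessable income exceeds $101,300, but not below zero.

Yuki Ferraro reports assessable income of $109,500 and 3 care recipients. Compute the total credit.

$10,393

Caregiver Credit: base = 3 × $300 = $900. 12% of the $6,100 excess over $103,400 is $732; credit = $900 − $732 = $168.
Small Business Credit: $109,500 is below the $127,900 cutoff, so the full $3,750 applies.
Education Credit: income exceeds $101,300 by $8,200, which is 4 full-or-partial $2,500 increments; reduction = 4 × $175 = $700, leaving $6,475.
Total: $168 + $3,750 + $6,475 = $10,393.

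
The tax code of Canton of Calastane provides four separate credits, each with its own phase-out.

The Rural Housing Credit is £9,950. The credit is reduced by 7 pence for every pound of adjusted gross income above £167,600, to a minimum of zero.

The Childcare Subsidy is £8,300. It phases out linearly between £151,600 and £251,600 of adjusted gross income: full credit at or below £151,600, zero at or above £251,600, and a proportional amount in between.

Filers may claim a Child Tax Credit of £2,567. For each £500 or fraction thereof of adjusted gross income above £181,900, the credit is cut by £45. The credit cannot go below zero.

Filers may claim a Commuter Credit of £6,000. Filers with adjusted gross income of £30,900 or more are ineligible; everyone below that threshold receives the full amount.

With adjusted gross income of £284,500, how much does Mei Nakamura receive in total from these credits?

Rural Housing Credit: 7% of the £116,900 excess over £167,600 is £8,183; credit = £9,950 − £8,183 = £1,767.
Childcare Subsidy: £284,500 is at or above £251,600, so the credit is £0.
Child Tax Credit: income exceeds £181,900 by £102,600 → 206 increments × £45 = £9,270 ≥ base, so the credit is £0.
Commuter Credit: £284,500 meets or exceeds the £30,900 cutoff, so the credit is £0.
Total: £1,767 + £0 + £0 + £0 = £1,767.

£1,767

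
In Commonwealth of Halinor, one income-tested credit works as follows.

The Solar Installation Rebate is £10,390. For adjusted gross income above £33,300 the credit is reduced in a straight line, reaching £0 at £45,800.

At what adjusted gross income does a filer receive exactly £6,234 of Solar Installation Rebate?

£38,300

£6,234 is 6,234/10,390 of the full £10,390, so 4,156/10,390 of the £12,500 range has been used: income = £33,300 + £12,500 × 4,156/10,390 = £38,300.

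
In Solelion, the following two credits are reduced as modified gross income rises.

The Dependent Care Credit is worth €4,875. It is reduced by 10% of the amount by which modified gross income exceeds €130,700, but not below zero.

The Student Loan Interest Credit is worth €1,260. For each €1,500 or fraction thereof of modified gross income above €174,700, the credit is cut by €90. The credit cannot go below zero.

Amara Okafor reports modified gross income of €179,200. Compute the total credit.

Dependent Care Credit: 10% of the €48,500 excess over €130,700 is €4,850; credit = €4,875 − €4,850 = €25.
Student Loan Interest Credit: income exceeds €174,700 by €4,500, which is 3 full-or-partial €1,500 increments; reduction = 3 × €90 = €270, leaving €990.
Total: €25 + €990 = €1,015.

€1,015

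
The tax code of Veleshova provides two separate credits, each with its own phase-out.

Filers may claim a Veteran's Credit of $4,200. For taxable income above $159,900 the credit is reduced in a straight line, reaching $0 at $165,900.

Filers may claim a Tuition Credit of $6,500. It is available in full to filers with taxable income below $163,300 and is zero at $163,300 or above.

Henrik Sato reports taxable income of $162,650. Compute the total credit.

$8,775

Veteran's Credit: $162,650 is $2,750 into a $6,000 phase-out range, leaving 3,250/6,000 of the credit: $4,200 × 3,250/6,000 = $2,275.
Tuition Credit: $162,650 is below the $163,300 cutoff, so the full $6,500 applies.
Total: $2,275 + $6,500 = $8,775.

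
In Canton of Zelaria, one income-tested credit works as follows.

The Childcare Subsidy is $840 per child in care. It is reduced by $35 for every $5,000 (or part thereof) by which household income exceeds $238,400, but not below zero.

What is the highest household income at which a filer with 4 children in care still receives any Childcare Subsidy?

$713,400

Full credit = 4 × $840 = $3,360.
After 95 increments the reduction is 95 × $35 = $3,325, leaving $35; one more increment wipes it out. Increment 95 ends at excess 95 × $5,000 = $475,000, so the highest qualifying income is $238,400 + $475,000 = $713,400.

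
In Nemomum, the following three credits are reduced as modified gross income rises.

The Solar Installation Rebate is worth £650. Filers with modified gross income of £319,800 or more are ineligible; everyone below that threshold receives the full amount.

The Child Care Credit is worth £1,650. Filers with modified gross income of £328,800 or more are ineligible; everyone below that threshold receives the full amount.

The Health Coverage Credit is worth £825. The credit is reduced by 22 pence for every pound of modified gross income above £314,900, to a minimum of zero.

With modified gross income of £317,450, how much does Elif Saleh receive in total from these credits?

Solar Installation Rebate: £317,450 is below the £319,800 cutoff, so the full £650 applies.
Child Care Credit: £317,450 is below the £328,800 cutoff, so the full £1,650 applies.
Health Coverage Credit: 22% of the £2,550 excess over £314,900 is £561; credit = £825 − £561 = £264.
Total: £650 + £1,650 + £264 = £2,564.

£2,564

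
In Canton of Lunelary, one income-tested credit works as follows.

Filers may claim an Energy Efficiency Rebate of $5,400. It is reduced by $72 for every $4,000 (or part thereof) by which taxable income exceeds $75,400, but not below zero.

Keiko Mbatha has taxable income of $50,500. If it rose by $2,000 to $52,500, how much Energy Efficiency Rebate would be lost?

$0

At $50,500 — $50,500 is at or below the $75,400 threshold, so the full $5,400 applies.
At $52,500 — $52,500 is at or below the $75,400 threshold, so the full $5,400 applies.
Lost: $5,400 − $5,400 = $0.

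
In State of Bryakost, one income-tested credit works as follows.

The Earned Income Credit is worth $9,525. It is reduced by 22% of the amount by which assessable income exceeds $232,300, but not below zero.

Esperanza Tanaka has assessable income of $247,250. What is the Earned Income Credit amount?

$6,236

Earned Income Credit: 22% of the $14,950 excess over $232,300 is $3,289; credit = $9,525 − $3,289 = $6,236.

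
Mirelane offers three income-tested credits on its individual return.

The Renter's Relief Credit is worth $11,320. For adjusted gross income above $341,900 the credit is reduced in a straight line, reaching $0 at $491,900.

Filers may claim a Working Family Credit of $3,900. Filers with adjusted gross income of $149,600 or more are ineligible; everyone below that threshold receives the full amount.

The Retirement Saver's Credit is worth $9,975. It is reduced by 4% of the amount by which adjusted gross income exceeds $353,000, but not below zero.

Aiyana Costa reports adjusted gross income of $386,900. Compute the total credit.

$16,543

Renter's Relief Credit: $386,900 is $45,000 into a $150,000 phase-out range, leaving 105,000/150,000 of the credit: $11,320 × 105,000/150,000 = $7,924.
Working Family Credit: $386,900 meets or exceeds the $149,600 cutoff, so the credit is $0.
Retirement Saver's Credit: 4% of the $33,900 excess over $353,000 is $1,356; credit = $9,975 − $1,356 = $8,619.
Total: $7,924 + $0 + $8,619 = $16,543.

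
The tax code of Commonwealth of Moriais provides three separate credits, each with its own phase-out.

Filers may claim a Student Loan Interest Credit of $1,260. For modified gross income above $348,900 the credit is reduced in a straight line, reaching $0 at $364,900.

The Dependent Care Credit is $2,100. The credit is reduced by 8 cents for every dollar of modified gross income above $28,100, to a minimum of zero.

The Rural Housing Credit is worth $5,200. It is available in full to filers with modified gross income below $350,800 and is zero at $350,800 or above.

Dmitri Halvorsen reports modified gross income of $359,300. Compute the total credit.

Student Loan Interest Credit: $359,300 is $10,400 into a $16,000 phase-out range, leaving 5,600/16,000 of the credit: $1,260 × 5,600/16,000 = $441.
Dependent Care Credit: 8% of the $331,200 excess over $28,100 is $26,496 ≥ base, so the credit is $0.
Rural Housing Credit: $359,300 meets or exceeds the $350,800 cutoff, so the credit is $0.
Total: $441 + $0 + $0 = $441.

$441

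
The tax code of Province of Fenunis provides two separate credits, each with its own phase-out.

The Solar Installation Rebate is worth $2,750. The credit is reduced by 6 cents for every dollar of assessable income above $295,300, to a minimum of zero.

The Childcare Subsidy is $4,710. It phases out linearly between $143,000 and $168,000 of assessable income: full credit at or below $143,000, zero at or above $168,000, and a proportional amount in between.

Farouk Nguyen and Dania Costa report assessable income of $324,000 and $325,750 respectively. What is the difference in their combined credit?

$105

Farouk ($324,000): Solar Installation Rebate: 6% of the $28,700 excess over $295,300 is $1,722; credit = $2,750 − $1,722 = $1,028. Childcare Subsidy: $324,000 is at or above $168,000, so the credit is $0. total $1,028 + $0 = $1,028
Dania ($325,750): Solar Installation Rebate: 6% of the $30,450 excess over $295,300 is $1,827; credit = $2,750 − $1,827 = $923. Childcare Subsidy: $325,750 is at or above $168,000, so the credit is $0. total $923 + $0 = $923
Difference: |$1,028 − $923| = $105.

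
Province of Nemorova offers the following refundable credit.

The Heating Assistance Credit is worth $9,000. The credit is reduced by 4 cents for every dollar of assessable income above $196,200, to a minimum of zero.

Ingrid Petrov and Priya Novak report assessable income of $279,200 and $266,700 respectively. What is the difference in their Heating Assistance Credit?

Ingrid ($279,200): Heating Assistance Credit: 4% of the $83,000 excess over $196,200 is $3,320; credit = $9,000 − $3,320 = $5,680.
Priya ($266,700): Heating Assistance Credit: 4% of the $70,500 excess over $196,200 is $2,820; credit = $9,000 − $2,820 = $6,180.
Difference: |$5,680 − $6,180| = $500.

$500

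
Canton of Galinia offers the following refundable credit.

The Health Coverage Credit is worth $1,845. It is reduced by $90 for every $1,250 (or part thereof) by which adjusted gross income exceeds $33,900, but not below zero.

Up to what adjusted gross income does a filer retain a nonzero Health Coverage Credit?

After 20 increments the reduction is 20 × $90 = $1,800, leaving $45; one more increment wipes it out. Increment 20 ends at excess 20 × $1,250 = $25,000, so the highest qualifying income is $33,900 + $25,000 = $58,900.

$58,900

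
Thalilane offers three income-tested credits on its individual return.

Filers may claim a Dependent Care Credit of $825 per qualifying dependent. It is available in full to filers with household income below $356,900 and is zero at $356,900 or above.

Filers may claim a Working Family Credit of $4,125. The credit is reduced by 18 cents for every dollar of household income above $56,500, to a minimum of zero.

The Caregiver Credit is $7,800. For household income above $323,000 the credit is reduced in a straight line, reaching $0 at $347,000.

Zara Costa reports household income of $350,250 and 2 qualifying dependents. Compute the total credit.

Dependent Care Credit: base = 2 × $825 = $1,650. $350,250 is below the $356,900 cutoff, so the full $1,650 applies.
Working Family Credit: 18% of the $293,750 excess over $56,500 is $52,875 ≥ base, so the credit is $0.
Caregiver Credit: $350,250 is at or above $347,000, so the credit is $0.
Total: $1,650 + $0 + $0 = $1,650.

$1,650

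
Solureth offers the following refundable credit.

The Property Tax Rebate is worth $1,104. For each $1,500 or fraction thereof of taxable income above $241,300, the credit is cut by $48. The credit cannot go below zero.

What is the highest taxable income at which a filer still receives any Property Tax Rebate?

$274,300

After 22 increments the reduction is 22 × $48 = $1,056, leaving $48; one more increment wipes it out. Increment 22 ends at excess 22 × $1,500 = $33,000, so the highest qualifying income is $241,300 + $33,000 = $274,300.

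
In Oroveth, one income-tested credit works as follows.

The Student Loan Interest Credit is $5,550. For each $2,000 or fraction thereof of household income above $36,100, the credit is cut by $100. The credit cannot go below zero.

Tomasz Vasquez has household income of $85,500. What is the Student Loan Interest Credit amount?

$3,050

Student Loan Interest Credit: income exceeds $36,100 by $49,400, which is 25 full-or-partial $2,000 increments; reduction = 25 × $100 = $2,500, leaving $3,050.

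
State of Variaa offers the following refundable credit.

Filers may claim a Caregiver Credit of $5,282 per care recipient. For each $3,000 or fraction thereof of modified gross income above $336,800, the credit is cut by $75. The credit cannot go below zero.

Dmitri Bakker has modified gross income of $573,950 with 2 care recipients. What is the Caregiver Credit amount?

$4,564

Caregiver Credit: base = 2 × $5,282 = $10,564. income exceeds $336,800 by $237,150, which is 80 full-or-partial $3,000 increments; reduction = 80 × $75 = $6,000, leaving $4,564.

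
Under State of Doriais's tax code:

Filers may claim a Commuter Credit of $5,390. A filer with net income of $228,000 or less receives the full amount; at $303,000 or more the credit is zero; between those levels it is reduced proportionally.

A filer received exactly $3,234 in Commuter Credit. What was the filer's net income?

$3,234 is 3,234/5,390 of the full $5,390, so 2,156/5,390 of the $75,000 range has been used: income = $228,000 + $75,000 × 2,156/5,390 = $258,000.

$258,000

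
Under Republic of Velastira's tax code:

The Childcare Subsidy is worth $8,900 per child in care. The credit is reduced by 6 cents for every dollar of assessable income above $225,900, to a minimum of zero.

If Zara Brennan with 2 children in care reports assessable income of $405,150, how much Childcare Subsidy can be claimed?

$7,045

Childcare Subsidy: base = 2 × $8,900 = $17,800. 6% of the $179,250 excess over $225,900 is $10,755; credit = $17,800 − $10,755 = $7,045.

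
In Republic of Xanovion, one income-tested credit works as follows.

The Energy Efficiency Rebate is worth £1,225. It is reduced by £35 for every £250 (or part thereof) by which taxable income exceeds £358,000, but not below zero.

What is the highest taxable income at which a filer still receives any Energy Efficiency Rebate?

£366,500

After 34 increments the reduction is 34 × £35 = £1,190, leaving £35; one more increment wipes it out. Increment 34 ends at excess 34 × £250 = £8,500, so the highest qualifying income is £358,000 + £8,500 = £366,500.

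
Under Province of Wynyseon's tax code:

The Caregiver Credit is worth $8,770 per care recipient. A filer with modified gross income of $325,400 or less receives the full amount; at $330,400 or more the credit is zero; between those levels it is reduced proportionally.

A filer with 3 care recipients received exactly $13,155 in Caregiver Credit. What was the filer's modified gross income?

Full credit = 3 × $8,770 = $26,310.
$13,155 is 13,155/26,310 of the full $26,310, so 13,155/26,310 of the $5,000 range has been used: income = $325,400 + $5,000 × 13,155/26,310 = $327,900.

$327,900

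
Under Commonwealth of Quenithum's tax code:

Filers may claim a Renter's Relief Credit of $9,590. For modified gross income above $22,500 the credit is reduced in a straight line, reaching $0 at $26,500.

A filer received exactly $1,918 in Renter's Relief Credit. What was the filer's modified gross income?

$25,700

$1,918 is 1,918/9,590 of the full $9,590, so 7,672/9,590 of the $4,000 range has been used: income = $22,500 + $4,000 × 7,672/9,590 = $25,700.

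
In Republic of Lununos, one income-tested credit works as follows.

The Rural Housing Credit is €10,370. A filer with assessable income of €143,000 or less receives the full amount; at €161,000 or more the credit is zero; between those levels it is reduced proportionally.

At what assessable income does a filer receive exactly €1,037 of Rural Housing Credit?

€1,037 is 1,037/10,370 of the full €10,370, so 9,333/10,370 of the €18,000 range has been used: income = €143,000 + €18,000 × 9,333/10,370 = €159,200.

€159,200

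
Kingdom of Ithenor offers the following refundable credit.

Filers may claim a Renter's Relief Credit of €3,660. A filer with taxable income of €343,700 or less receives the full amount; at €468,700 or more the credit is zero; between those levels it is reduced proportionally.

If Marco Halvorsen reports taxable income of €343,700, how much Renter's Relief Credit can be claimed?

€3,660

Renter's Relief Credit: €343,700 is at or below the €343,700 threshold, so the full €3,660 applies.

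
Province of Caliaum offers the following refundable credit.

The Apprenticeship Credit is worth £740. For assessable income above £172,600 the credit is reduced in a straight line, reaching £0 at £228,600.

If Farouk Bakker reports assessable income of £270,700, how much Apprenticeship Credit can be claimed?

£0

Apprenticeship Credit: £270,700 is at or above £228,600, so the credit is £0.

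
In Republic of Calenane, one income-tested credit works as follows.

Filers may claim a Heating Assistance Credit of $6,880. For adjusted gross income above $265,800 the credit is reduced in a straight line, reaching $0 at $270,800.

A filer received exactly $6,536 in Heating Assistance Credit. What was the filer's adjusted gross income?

$6,536 is 6,536/6,880 of the full $6,880, so 344/6,880 of the $5,000 range has been used: income = $265,800 + $5,000 × 344/6,880 = $266,050.

$266,050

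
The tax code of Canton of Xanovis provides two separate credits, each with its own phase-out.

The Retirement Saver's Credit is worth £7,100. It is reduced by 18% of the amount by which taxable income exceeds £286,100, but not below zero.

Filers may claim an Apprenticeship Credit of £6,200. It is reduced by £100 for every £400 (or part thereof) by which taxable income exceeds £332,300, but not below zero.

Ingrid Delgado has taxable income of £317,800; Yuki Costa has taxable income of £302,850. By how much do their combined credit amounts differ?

£2,691

Ingrid (£317,800): Retirement Saver's Credit: 18% of the £31,700 excess over £286,100 is £5,706; credit = £7,100 − £5,706 = £1,394. Apprenticeship Credit: £317,800 is at or below the £332,300 threshold, so the full £6,200 applies. total £1,394 + £6,200 = £7,594
Yuki (£302,850): Retirement Saver's Credit: 18% of the £16,750 excess over £286,100 is £3,015; credit = £7,100 − £3,015 = £4,085. Apprenticeship Credit: £302,850 is at or below the £332,300 threshold, so the full £6,200 applies. total £4,085 + £6,200 = £10,285
Difference: |£7,594 − £10,285| = £2,691.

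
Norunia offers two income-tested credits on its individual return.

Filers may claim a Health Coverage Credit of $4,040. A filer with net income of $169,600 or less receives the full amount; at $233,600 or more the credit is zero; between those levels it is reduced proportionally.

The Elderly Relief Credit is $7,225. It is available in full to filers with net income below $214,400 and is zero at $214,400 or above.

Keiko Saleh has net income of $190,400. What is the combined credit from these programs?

Health Coverage Credit: $190,400 is $20,800 into a $64,000 phase-out range, leaving 43,200/64,000 of the credit: $4,040 × 43,200/64,000 = $2,727.
Elderly Relief Credit: $190,400 is below the $214,400 cutoff, so the full $7,225 applies.
Total: $2,727 + $7,225 = $9,952.

$9,952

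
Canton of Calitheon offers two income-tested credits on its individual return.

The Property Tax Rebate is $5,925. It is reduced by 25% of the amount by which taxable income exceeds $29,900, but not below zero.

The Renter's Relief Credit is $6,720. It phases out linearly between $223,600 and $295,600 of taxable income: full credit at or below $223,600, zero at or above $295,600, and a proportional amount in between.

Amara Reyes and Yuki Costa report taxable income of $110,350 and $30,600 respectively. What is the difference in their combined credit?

Amara ($110,350): Property Tax Rebate: 25% of the $80,450 excess over $29,900 is $20,112.50 ≥ base, so the credit is $0. Renter's Relief Credit: $110,350 is at or below the $223,600 threshold, so the full $6,720 applies. total $0 + $6,720 = $6,720
Yuki ($30,600): Property Tax Rebate: 25% of the $700 excess over $29,900 is $175; credit = $5,925 − $175 = $5,750. Renter's Relief Credit: $30,600 is at or below the $223,600 threshold, so the full $6,720 applies. total $5,750 + $6,720 = $12,470
Difference: |$6,720 − $12,470| = $5,750.

$5,750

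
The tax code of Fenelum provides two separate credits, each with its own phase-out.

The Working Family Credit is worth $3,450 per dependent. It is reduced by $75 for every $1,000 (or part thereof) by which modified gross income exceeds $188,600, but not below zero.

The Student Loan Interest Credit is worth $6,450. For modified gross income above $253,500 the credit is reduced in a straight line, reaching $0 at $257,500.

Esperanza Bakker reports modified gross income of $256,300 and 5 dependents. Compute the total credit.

Working Family Credit: base = 5 × $3,450 = $17,250. income exceeds $188,600 by $67,700, which is 68 full-or-partial $1,000 increments; reduction = 68 × $75 = $5,100, leaving $12,150.
Student Loan Interest Credit: $256,300 is $2,800 into a $4,000 phase-out range, leaving 1,200/4,000 of the credit: $6,450 × 1,200/4,000 = $1,935.
Total: $12,150 + $1,935 = $14,085.

$14,085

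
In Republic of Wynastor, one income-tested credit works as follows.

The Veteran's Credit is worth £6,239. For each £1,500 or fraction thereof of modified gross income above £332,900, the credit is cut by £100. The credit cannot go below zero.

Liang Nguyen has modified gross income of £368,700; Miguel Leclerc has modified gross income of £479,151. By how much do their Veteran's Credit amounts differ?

Liang (£368,700): Veteran's Credit: income exceeds £332,900 by £35,800, which is 24 full-or-partial £1,500 increments; reduction = 24 × £100 = £2,400, leaving £3,839.
Miguel (£479,151): Veteran's Credit: income exceeds £332,900 by £146,251 → 98 increments × £100 = £9,800 ≥ base, so the credit is £0.
Difference: |£3,839 − £0| = £3,839.

£3,839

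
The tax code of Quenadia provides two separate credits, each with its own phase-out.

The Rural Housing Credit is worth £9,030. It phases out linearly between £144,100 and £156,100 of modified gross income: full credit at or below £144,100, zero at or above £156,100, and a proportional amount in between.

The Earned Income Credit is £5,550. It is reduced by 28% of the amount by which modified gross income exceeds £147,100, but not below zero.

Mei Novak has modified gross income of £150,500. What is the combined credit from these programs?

Rural Housing Credit: £150,500 is £6,400 into a £12,000 phase-out range, leaving 5,600/12,000 of the credit: £9,030 × 5,600/12,000 = £4,214.
Earned Income Credit: 28% of the £3,400 excess over £147,100 is £952; credit = £5,550 − £952 = £4,598.
Total: £4,214 + £4,598 = £8,812.

£8,812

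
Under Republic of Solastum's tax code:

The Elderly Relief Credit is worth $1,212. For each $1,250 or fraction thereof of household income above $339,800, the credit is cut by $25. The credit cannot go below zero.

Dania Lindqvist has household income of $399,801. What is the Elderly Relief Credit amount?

$0

Elderly Relief Credit: income exceeds $339,800 by $60,001 → 49 increments × $25 = $1,225 ≥ base, so the credit is $0.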